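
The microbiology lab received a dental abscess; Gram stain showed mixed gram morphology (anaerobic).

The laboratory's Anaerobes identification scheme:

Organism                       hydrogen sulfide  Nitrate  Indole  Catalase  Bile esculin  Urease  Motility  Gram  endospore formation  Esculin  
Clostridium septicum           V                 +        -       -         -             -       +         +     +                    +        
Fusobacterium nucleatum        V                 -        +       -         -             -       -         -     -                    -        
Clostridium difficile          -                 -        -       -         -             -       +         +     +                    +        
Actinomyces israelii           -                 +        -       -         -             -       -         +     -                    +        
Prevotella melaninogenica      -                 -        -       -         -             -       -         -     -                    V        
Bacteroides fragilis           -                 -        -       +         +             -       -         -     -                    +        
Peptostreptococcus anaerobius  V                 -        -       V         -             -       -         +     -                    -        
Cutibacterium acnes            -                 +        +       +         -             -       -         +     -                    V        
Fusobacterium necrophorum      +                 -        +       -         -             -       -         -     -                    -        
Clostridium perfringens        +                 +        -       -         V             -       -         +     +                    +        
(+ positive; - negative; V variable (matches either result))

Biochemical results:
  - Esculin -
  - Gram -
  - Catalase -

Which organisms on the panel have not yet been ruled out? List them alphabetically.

Fusobacterium necrophorum, Fusobacterium nucleatum, Prevotella melaninogenica

Gram -: excludes 6 organisms — 4 left.
Esculin -: excludes Bacteroides fragilis — 3 left.
Catalase -: all 3 remaining candidates are consistent.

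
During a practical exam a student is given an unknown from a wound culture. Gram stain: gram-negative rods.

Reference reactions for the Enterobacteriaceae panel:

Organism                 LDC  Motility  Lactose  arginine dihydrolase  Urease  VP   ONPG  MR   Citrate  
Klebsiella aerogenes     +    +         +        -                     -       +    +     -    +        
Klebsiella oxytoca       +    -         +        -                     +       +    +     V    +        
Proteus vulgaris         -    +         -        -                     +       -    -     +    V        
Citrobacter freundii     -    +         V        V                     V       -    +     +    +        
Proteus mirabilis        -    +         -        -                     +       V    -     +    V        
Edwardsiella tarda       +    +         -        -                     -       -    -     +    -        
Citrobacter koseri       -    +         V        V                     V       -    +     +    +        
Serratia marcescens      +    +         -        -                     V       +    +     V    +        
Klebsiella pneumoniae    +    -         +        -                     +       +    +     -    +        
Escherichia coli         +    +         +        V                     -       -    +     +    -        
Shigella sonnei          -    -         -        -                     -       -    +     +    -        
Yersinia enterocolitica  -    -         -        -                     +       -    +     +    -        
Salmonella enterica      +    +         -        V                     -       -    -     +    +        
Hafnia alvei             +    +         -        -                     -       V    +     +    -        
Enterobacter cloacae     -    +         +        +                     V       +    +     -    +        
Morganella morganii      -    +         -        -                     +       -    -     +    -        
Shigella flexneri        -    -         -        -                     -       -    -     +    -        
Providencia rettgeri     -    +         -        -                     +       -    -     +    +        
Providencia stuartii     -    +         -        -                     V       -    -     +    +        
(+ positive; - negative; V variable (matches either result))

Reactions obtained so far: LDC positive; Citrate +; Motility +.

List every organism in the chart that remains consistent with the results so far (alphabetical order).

Klebsiella aerogenes, Salmonella enterica, Serratia marcescens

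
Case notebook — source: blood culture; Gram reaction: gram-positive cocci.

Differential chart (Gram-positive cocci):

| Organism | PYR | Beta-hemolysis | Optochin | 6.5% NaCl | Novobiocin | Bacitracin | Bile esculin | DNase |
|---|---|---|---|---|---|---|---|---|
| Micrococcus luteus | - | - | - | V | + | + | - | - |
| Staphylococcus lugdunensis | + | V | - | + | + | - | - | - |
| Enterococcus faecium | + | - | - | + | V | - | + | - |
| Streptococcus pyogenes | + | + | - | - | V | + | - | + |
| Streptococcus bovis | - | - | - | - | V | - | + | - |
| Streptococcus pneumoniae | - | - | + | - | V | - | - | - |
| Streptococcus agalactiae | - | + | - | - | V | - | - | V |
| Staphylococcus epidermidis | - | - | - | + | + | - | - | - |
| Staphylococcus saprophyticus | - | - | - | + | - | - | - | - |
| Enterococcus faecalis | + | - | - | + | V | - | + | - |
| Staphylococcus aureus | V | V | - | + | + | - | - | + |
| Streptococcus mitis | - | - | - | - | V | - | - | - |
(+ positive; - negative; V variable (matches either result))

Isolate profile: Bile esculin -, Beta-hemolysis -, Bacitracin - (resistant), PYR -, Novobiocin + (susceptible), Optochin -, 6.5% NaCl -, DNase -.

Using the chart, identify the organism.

Streptococcus mitis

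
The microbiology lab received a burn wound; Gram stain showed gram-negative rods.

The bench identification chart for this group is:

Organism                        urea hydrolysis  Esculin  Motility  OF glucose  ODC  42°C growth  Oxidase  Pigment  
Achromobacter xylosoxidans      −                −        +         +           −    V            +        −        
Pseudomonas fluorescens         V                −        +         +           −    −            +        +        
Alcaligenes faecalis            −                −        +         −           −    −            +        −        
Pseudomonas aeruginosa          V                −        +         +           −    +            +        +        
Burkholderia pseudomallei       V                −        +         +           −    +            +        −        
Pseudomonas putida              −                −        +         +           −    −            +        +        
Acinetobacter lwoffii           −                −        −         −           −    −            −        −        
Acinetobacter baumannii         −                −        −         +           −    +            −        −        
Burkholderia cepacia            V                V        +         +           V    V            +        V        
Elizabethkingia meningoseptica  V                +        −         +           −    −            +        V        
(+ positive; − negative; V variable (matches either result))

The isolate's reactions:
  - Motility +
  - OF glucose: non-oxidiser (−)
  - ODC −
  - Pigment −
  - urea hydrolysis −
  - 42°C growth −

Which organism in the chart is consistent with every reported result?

Pigment −: excludes Pseudomonas fluorescens, Pseudomonas aeruginosa, Pseudomonas putida — 7 left.
OF glucose −: excludes 5 organisms — 2 left.
ODC −: all 2 remaining candidates are consistent.
Motility +: excludes Acinetobacter lwoffii — 1 left.
42°C growth −: the one remaining candidate is consistent.
urea hydrolysis −: the one remaining candidate is consistent.

Alcaligenes faecalis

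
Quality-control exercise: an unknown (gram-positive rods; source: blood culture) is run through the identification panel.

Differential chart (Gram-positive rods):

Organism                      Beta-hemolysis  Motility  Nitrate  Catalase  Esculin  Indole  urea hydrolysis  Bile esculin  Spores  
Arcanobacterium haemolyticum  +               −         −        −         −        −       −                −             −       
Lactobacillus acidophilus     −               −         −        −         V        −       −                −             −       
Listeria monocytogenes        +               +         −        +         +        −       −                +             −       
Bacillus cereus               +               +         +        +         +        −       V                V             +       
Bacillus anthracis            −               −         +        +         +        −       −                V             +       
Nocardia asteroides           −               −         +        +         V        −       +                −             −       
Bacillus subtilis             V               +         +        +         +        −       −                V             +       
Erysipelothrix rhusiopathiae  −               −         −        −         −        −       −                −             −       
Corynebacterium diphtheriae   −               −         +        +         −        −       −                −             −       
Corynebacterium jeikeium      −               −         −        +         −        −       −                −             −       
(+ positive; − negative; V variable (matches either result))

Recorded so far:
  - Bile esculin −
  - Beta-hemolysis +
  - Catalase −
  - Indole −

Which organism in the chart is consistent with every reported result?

Bile esculin −: excludes Listeria monocytogenes — 9 left.
Indole −: all 9 remaining candidates are consistent.
Beta-hemolysis +: excludes 6 organisms — 3 left.
Catalase −: excludes Bacillus cereus, Bacillus subtilis — 1 left.

Arcanobacterium haemolyticum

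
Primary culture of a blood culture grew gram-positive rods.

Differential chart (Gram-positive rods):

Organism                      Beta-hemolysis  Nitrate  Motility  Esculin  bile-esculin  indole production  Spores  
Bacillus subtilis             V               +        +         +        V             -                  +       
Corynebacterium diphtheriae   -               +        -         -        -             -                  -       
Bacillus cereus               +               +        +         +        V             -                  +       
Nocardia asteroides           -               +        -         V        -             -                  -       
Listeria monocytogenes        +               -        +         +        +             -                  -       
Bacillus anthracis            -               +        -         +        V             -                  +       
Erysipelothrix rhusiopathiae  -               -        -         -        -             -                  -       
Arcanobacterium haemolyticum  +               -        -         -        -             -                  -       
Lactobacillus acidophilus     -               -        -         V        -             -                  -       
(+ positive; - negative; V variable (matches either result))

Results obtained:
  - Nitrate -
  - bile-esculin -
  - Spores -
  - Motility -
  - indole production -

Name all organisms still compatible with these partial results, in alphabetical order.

bile-esculin -: excludes Listeria monocytogenes — 8 left.
Motility -: excludes Bacillus subtilis, Bacillus cereus — 6 left.
Spores -: excludes Bacillus anthracis — 5 left.
indole production -: all 5 remaining candidates are consistent.
Nitrate -: excludes Corynebacterium diphtheriae, Nocardia asteroides — 3 left.

Arcanobacterium haemolyticum, Erysipelothrix rhusiopathiae, Lactobacillus acidophilus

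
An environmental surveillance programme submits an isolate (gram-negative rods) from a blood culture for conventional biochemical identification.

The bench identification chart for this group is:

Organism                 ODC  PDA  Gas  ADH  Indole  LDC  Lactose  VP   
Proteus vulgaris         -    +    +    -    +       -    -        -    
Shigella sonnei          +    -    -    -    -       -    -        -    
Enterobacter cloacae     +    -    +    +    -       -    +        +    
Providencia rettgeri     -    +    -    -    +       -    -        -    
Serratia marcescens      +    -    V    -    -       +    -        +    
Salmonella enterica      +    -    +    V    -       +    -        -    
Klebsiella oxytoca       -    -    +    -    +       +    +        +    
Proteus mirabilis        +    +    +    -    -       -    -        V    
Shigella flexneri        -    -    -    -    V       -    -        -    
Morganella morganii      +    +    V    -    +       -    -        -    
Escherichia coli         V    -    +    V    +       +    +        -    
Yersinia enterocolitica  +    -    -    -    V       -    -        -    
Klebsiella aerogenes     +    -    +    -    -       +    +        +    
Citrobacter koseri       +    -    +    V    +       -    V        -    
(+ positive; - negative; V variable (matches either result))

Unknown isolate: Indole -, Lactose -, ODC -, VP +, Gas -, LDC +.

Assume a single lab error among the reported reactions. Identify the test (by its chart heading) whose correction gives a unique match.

ODC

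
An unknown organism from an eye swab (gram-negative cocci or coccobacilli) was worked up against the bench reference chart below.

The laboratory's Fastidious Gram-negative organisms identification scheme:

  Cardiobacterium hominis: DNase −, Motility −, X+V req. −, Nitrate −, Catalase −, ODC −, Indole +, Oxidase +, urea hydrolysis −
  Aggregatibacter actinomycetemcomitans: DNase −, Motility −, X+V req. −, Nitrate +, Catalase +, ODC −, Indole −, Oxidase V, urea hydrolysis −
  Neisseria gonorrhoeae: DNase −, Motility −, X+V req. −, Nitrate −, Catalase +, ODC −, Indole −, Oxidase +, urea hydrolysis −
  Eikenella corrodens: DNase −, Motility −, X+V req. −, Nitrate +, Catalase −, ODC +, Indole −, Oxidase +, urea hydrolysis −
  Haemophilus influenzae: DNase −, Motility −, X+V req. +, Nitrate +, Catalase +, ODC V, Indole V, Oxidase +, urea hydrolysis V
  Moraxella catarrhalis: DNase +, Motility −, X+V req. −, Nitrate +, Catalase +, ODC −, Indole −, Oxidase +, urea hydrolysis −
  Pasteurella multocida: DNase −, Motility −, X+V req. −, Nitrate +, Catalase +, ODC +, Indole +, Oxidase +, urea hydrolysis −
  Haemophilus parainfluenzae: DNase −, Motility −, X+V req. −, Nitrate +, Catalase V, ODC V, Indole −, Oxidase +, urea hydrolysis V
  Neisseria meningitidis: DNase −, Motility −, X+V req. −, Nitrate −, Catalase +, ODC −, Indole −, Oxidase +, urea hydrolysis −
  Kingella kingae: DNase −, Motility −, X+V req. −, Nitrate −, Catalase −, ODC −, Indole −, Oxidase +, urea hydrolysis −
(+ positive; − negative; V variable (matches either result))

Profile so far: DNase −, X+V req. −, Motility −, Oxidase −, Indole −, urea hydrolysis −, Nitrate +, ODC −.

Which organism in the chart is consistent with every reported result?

X+V req. −: excludes Haemophilus influenzae — 9 left.
Motility −: all 9 remaining candidates are consistent.
DNase −: excludes Moraxella catarrhalis — 8 left.
urea hydrolysis −: all 8 remaining candidates are consistent.
Nitrate +: excludes Cardiobacterium hominis, Neisseria gonorrhoeae, Neisseria meningitidis, Kingella kingae — 4 left.
ODC −: excludes Eikenella corrodens, Pasteurella multocida — 2 left.
Oxidase −: excludes Haemophilus parainfluenzae — 1 left.
Indole −: the one remaining candidate is consistent.

Aggregatibacter actinomycetemcomitans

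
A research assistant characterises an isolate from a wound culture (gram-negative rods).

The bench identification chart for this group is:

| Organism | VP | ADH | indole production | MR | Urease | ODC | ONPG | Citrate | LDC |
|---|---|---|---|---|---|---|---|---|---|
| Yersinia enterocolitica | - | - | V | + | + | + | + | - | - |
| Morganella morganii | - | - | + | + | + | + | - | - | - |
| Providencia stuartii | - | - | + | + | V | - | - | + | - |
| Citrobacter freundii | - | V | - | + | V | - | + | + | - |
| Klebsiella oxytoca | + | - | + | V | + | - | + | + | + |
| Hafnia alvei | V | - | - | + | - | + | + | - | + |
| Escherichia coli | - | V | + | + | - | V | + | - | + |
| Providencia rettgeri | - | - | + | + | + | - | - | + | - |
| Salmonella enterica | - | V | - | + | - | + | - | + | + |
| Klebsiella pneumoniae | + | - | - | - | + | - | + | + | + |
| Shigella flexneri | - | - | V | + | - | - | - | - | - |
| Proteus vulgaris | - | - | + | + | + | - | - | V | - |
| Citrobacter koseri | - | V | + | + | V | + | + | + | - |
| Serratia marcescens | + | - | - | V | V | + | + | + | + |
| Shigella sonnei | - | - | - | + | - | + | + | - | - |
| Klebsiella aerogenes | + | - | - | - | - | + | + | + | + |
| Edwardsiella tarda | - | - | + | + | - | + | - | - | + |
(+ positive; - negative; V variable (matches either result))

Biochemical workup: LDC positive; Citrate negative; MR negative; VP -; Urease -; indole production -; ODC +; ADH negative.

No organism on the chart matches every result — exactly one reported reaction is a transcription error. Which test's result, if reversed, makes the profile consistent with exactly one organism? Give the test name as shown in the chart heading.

As reported, no row in the chart matches all 8 reactions.
Reversing ODC → still no organism matches.
Reversing Citrate → still no organism matches.
Reversing VP → still no organism matches.
Reversing indole production → still no organism matches.
Reversing MR (to +) → unique match: Hafnia alvei.
Reversing Urease → still no organism matches.
Reversing ADH → still no organism matches.
Reversing LDC → still no organism matches.

MR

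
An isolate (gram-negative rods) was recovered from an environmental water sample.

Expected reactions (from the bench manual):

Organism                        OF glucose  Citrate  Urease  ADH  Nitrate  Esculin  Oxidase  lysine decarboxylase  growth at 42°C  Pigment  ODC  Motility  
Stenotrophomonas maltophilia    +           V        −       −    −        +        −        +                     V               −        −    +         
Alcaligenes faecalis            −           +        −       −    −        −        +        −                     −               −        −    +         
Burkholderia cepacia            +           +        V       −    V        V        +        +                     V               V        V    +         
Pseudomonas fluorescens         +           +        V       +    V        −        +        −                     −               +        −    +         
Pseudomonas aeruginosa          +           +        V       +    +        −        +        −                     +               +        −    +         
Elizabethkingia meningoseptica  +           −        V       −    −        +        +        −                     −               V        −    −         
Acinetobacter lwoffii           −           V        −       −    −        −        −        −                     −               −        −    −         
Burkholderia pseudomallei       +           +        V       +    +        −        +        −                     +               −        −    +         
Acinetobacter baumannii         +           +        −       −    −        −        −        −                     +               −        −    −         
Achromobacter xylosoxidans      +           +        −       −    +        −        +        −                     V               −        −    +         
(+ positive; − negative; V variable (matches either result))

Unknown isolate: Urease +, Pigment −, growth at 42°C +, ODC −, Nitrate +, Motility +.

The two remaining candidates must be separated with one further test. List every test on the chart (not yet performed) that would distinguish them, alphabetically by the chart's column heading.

ADH, lysine decarboxylase

Motility +: excludes Elizabethkingia meningoseptica, Acinetobacter lwoffii, Acinetobacter baumannii — 7 left.
growth at 42°C +: excludes Alcaligenes faecalis, Pseudomonas fluorescens — 5 left.
ODC −: all 5 remaining candidates are consistent.
Nitrate +: excludes Stenotrophomonas maltophilia — 4 left.
Urease +: excludes Achromobacter xylosoxidans — 3 left.
Pigment −: excludes Pseudomonas aeruginosa — 2 left.
Two candidates remain: Burkholderia cepacia and Burkholderia pseudomallei.
  OF glucose: + vs + — same for both, does not separate.
  Citrate: + vs + — same for both, does not separate.
  ADH: Burkholderia cepacia −, Burkholderia pseudomallei + — discriminates.
  Esculin: V vs − — variable for at least one, does not separate.
  Oxidase: + vs + — same for both, does not separate.
  lysine decarboxylase: Burkholderia cepacia +, Burkholderia pseudomallei − — discriminates.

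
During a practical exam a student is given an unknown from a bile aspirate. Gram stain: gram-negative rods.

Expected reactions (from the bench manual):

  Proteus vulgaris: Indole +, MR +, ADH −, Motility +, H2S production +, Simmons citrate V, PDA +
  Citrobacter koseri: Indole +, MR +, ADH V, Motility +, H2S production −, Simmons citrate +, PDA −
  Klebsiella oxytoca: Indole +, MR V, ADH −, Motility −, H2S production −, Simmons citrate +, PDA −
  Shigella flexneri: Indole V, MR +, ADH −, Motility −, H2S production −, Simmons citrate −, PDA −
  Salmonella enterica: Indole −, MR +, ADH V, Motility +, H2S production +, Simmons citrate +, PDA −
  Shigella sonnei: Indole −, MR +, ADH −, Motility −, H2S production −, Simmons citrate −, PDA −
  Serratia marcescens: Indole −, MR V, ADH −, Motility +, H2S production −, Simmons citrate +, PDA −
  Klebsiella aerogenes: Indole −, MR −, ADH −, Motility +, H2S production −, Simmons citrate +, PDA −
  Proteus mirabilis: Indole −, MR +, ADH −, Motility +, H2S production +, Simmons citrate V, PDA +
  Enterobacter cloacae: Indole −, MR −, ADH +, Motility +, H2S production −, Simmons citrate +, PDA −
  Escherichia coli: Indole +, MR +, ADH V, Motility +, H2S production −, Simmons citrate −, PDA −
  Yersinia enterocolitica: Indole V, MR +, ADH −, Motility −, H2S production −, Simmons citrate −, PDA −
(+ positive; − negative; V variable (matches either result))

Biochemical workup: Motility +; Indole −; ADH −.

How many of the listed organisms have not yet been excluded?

Indole −: excludes Proteus vulgaris, Citrobacter koseri, Klebsiella oxytoca, Escherichia coli — 8 left.
Motility +: excludes Shigella flexneri, Shigella sonnei, Yersinia enterocolitica — 5 left.
ADH −: excludes Enterobacter cloacae — 4 left.
Still consistent: Klebsiella aerogenes, Proteus mirabilis, Salmonella enterica, Serratia marcescens.

4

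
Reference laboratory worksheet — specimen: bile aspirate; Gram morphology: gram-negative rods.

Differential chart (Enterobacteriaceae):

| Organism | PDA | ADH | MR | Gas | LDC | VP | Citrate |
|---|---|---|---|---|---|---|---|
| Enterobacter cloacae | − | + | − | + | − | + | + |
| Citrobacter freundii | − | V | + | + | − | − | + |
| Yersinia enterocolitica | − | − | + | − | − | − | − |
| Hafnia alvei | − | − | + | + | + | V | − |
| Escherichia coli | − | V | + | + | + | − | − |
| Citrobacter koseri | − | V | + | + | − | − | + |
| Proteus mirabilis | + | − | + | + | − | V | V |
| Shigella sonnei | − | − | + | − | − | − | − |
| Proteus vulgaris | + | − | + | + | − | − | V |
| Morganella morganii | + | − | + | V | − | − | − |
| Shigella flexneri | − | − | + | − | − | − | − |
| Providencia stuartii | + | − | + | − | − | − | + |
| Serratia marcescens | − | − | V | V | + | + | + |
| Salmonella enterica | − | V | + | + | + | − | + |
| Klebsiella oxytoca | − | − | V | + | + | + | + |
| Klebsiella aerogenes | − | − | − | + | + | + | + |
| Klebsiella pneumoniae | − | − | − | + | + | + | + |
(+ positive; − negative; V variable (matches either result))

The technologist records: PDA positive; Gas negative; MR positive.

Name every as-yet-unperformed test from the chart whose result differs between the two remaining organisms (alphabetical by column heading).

Citrate

Gas −: excludes 11 organisms — 6 left.
PDA +: excludes Yersinia enterocolitica, Shigella sonnei, Shigella flexneri, Serratia marcescens — 2 left.
MR +: all 2 remaining candidates are consistent.
Two candidates remain: Morganella morganii and Providencia stuartii.
  ADH: − vs − — same for both, does not separate.
  LDC: − vs − — same for both, does not separate.
  VP: − vs − — same for both, does not separate.
  Citrate: Morganella morganii −, Providencia stuartii + — discriminates.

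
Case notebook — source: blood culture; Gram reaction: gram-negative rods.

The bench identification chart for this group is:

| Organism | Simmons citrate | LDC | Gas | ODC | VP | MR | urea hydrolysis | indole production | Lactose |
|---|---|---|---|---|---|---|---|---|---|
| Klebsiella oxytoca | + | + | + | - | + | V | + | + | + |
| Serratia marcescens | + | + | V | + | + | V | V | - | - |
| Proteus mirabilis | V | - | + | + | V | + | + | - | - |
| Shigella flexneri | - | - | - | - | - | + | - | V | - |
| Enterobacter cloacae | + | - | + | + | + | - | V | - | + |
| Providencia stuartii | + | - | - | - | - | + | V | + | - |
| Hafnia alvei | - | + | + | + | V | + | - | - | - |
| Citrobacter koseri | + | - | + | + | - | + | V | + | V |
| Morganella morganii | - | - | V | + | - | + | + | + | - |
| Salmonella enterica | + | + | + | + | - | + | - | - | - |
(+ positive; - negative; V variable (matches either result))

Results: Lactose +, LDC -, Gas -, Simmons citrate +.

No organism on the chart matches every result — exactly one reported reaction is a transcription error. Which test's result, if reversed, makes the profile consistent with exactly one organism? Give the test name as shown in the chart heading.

Lactose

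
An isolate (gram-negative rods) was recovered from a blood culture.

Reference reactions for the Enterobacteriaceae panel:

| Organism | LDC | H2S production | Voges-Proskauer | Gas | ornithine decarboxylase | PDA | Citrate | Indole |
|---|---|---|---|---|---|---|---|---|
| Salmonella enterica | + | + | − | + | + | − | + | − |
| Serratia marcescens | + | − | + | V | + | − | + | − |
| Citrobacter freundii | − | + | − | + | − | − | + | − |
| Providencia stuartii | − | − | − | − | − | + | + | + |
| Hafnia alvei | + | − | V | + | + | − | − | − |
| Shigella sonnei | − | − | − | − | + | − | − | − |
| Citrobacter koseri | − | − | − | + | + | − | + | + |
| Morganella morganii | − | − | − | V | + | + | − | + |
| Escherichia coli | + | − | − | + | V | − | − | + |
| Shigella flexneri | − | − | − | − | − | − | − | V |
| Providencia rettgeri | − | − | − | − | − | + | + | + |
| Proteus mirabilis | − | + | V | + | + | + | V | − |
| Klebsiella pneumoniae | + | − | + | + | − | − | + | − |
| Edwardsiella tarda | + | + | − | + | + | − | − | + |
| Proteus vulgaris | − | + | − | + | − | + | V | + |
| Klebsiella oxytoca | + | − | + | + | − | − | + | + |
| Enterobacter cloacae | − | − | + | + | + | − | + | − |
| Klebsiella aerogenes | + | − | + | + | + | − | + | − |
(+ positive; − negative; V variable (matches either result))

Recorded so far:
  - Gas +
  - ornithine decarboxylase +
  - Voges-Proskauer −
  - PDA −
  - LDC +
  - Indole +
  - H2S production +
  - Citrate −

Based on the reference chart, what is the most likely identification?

Edwardsiella tarda

PDA −: excludes 5 organisms — 13 left.
Citrate −: excludes 8 organisms — 5 left.
Indole +: excludes Hafnia alvei, Shigella sonnei — 3 left.
LDC +: excludes Shigella flexneri — 2 left.
ornithine decarboxylase +: all 2 remaining candidates are consistent.
Voges-Proskauer −: all 2 remaining candidates are consistent.
Gas +: all 2 remaining candidates are consistent.
H2S production +: excludes Escherichia coli — 1 left.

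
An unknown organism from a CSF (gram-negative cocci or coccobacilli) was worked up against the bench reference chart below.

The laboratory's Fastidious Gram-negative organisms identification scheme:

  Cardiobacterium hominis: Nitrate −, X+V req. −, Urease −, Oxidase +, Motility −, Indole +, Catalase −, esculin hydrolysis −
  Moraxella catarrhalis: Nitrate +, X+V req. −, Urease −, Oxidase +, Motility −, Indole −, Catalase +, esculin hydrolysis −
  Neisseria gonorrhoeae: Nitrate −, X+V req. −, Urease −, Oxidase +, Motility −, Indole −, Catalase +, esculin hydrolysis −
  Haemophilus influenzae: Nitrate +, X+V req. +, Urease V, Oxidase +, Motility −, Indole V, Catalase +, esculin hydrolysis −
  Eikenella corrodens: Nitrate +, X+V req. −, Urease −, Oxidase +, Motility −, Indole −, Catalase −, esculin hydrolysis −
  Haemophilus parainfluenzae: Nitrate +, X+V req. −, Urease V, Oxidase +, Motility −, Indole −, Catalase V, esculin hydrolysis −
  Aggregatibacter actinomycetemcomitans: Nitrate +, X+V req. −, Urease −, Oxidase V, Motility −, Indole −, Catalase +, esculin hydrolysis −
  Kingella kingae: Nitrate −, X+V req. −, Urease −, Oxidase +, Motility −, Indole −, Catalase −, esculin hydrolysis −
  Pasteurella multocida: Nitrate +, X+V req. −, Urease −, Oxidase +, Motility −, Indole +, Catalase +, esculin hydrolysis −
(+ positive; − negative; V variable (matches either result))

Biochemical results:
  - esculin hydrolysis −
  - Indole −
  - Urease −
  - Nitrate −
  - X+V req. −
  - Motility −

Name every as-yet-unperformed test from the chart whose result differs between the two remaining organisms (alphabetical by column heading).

X+V req. −: excludes Haemophilus influenzae — 8 left.
esculin hydrolysis −: all 8 remaining candidates are consistent.
Indole −: excludes Cardiobacterium hominis, Pasteurella multocida — 6 left.
Urease −: all 6 remaining candidates are consistent.
Motility −: all 6 remaining candidates are consistent.
Nitrate −: excludes Moraxella catarrhalis, Eikenella corrodens, Haemophilus parainfluenzae, Aggregatibacter actinomycetemcomitans — 2 left.
Two candidates remain: Kingella kingae and Neisseria gonorrhoeae.
  Oxidase: + vs + — same for both, does not separate.
  Catalase: Kingella kingae −, Neisseria gonorrhoeae + — discriminates.

Catalase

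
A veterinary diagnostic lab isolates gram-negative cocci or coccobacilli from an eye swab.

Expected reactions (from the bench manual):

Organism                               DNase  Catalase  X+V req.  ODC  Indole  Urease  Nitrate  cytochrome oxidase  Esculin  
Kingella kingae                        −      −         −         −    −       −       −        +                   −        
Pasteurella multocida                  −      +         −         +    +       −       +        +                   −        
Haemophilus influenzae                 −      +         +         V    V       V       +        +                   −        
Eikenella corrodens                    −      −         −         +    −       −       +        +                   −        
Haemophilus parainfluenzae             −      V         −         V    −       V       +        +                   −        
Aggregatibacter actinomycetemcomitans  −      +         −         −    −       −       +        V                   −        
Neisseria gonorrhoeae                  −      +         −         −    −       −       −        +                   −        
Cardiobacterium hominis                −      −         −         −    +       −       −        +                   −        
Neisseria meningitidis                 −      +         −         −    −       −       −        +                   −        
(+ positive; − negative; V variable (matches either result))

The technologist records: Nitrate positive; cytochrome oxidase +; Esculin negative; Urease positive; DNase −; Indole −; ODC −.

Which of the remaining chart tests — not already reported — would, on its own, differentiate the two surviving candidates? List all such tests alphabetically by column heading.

cytochrome oxidase +: all 9 remaining candidates are consistent.
ODC −: excludes Pasteurella multocida, Eikenella corrodens — 7 left.
Nitrate +: excludes Kingella kingae, Neisseria gonorrhoeae, Cardiobacterium hominis, Neisseria meningitidis — 3 left.
DNase −: all 3 remaining candidates are consistent.
Indole −: all 3 remaining candidates are consistent.
Esculin −: all 3 remaining candidates are consistent.
Urease +: excludes Aggregatibacter actinomycetemcomitans — 2 left.
Two candidates remain: Haemophilus influenzae and Haemophilus parainfluenzae.
  Catalase: + vs V — variable for at least one, does not separate.
  X+V req.: Haemophilus influenzae +, Haemophilus parainfluenzae − — discriminates.

X+V req.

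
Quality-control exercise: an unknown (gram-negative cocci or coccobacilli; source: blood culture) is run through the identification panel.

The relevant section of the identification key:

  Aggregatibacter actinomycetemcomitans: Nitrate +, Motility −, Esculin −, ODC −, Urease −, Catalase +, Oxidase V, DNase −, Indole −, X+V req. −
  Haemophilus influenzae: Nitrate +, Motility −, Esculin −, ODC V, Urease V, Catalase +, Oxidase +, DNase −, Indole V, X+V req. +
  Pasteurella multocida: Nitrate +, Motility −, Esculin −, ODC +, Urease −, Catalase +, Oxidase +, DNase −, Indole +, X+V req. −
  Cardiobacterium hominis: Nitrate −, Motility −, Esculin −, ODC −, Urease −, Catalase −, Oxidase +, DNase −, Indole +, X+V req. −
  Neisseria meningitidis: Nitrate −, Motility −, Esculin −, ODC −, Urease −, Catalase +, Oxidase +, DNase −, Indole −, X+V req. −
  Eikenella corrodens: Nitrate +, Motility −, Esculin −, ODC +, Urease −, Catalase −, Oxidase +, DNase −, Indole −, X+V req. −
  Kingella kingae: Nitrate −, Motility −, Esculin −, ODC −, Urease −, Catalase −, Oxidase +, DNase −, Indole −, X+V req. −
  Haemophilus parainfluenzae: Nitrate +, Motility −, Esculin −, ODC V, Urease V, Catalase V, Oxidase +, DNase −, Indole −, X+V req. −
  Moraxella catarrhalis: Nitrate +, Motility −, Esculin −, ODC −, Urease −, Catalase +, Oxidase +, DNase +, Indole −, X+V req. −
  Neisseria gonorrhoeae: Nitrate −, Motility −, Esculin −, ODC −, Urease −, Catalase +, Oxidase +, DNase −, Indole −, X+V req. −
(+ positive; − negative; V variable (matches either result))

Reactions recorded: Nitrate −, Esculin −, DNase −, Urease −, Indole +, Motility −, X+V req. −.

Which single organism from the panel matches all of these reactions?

Motility −: all 10 remaining candidates are consistent.
X+V req. −: excludes Haemophilus influenzae — 9 left.
Esculin −: all 9 remaining candidates are consistent.
Nitrate −: excludes 5 organisms — 4 left.
Urease −: all 4 remaining candidates are consistent.
Indole +: excludes Neisseria meningitidis, Kingella kingae, Neisseria gonorrhoeae — 1 left.
DNase −: the one remaining candidate is consistent.

Cardiobacterium hominis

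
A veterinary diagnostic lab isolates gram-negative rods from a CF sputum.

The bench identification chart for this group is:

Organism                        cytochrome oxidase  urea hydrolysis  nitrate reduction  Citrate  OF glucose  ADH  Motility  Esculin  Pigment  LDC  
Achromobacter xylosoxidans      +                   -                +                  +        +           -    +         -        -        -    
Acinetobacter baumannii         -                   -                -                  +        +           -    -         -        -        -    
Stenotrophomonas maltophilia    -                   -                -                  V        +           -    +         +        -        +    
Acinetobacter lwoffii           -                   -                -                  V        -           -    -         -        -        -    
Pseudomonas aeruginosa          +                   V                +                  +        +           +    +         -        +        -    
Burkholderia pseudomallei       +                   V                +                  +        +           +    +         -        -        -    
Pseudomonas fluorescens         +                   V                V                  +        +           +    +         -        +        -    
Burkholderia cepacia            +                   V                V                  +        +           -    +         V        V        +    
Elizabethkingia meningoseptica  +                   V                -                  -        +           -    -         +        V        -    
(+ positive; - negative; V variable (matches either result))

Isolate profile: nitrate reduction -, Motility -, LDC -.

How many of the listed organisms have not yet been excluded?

nitrate reduction -: excludes Achromobacter xylosoxidans, Pseudomonas aeruginosa, Burkholderia pseudomallei — 6 left.
LDC -: excludes Stenotrophomonas maltophilia, Burkholderia cepacia — 4 left.
Motility -: excludes Pseudomonas fluorescens — 3 left.
Still consistent: Acinetobacter baumannii, Acinetobacter lwoffii, Elizabethkingia meningoseptica.

3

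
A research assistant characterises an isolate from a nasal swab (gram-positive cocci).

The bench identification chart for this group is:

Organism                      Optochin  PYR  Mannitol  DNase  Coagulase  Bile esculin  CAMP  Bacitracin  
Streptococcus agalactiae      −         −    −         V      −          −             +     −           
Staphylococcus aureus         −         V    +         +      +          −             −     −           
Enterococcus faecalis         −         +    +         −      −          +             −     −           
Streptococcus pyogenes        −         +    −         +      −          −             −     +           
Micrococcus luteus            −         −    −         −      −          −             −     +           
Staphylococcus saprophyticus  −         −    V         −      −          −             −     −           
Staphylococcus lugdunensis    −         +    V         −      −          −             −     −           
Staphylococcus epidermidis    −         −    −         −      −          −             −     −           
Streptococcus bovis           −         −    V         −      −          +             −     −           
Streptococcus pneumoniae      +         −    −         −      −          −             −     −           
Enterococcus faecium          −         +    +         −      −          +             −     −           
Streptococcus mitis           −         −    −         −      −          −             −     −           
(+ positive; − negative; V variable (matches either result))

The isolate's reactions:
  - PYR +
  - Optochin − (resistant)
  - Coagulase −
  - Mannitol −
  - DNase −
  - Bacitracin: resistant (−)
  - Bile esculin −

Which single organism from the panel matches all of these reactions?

Staphylococcus lugdunensis

DNase −: excludes Staphylococcus aureus, Streptococcus pyogenes — 10 left.
Optochin −: excludes Streptococcus pneumoniae — 9 left.
Mannitol −: excludes Enterococcus faecalis, Enterococcus faecium — 7 left.
Coagulase −: all 7 remaining candidates are consistent.
PYR +: excludes 6 organisms — 1 left.
Bacitracin −: the one remaining candidate is consistent.
Bile esculin −: the one remaining candidate is consistent.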